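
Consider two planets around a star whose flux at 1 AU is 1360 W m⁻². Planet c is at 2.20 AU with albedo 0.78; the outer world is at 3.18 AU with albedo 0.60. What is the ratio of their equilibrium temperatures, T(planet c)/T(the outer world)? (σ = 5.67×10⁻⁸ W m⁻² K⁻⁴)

T_eq = [S₀(1−A)/(4σd²)]^(1/4), so T ∝ (1−A)^(1/4) / √d.
T₁ = [1360×0.22/(4×5.67×10⁻⁸×2.20²)]^(1/4) = 128.49 K.
T₂ = [1360×0.40/(4×5.67×10⁻⁸×3.18²)]^(1/4) = 124.10 K.

T₁/T₂ ≈ 1.035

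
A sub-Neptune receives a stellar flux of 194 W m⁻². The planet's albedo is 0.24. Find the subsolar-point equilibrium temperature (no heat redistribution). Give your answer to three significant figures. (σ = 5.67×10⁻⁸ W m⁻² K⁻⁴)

T_ss ≈ 226 K

At the subsolar point the surface absorbs S(1−A) and emits σT⁴ per unit area — no factor of 4, since only the local patch is in balance.
T = [194 × 0.76 / 5.67×10⁻⁸]^(1/4) = (2.60×10⁹)^(1/4) = 226 K.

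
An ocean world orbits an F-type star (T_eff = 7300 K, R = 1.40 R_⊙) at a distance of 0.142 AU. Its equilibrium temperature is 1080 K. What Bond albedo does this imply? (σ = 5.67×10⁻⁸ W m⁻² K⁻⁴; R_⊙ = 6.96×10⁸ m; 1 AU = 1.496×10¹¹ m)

R_⋆ = 1.40 × 6.96×10⁸ = 9.74×10⁸ m.
d = 0.142 AU = 2.12×10¹⁰ m.
L = 4πR_⋆²σT_⋆⁴ = 4π(9.74×10⁸)² × 5.67×10⁻⁸ × (7300)⁴ = 1.92×10²⁷ W.
S = L/(4πd²) = 3.39×10⁵ W m⁻².
From T_eq⁴ = S(1−A)/(4σ): 1−A = 4σT_eq⁴/S.
1−A = 4 × 5.67×10⁻⁸ × (1080)⁴ / 3.39×10⁵ = 0.911.

A ≈ 0.09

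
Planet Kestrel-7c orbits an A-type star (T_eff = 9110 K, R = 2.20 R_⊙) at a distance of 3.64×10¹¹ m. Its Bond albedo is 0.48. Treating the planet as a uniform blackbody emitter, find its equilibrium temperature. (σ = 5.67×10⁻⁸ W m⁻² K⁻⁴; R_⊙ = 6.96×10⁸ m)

T_eq ≈ 355 K

R_⋆ = 2.20 × 6.96×10⁸ = 1.53×10⁹ m.
L = 4πR_⋆²σT_⋆⁴ = 4π(1.53×10⁹)² × 5.67×10⁻⁸ × (9110)⁴ = 1.15×10²⁸ W.
S = L/(4πd²) = 6910 W m⁻².
Energy balance: absorbed = emitted ⇒ πR²·S(1−A) = 4πR²·σT_eq⁴, so T_eq⁴ = S(1−A)/(4σ).
T_eq = [6910 × 0.52 / (4 × 5.67×10⁻⁸)]^(1/4) = (1.58×10¹⁰)^(1/4) = 355 K.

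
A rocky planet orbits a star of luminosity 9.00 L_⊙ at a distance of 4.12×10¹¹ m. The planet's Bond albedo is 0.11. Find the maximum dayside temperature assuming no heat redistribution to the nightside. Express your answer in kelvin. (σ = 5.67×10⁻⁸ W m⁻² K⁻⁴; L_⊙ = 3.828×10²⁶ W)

T_ss ≈ 399 K

L = 9.00 × 3.828×10²⁶ = 3.45×10²⁷ W.
Flux: S = L/(4πd²) = 3.45×10²⁷/(4π×(4.12×10¹¹)²) = 1620 W m⁻².
With no redistribution each surface element balances locally: S(1−A) = σT⁴.
T = [1620 × 0.89 / 5.67×10⁻⁸]^(1/4) = (2.54×10¹⁰)^(1/4) = 399 K.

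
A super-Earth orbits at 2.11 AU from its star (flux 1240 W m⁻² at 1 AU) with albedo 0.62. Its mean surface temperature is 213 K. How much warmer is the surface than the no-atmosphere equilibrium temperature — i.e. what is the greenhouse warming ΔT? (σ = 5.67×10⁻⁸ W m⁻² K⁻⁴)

ΔT ≈ 66.0 K

S = 1240/2.11² = 278.5 W m⁻².
T_eq = [S(1−A)/(4σ)]^(1/4) = [278.5×0.38/(4×5.67×10⁻⁸)]^(1/4) = 147.0 K.
ΔT = T_surf − T_eq = 213 − 147.0.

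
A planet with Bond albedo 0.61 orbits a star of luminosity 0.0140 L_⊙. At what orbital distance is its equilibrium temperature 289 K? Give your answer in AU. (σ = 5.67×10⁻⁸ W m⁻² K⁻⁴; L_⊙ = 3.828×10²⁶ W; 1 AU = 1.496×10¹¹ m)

d ≈ 0.0685 AU

L = 0.0140 × 3.828×10²⁶ = 5.36×10²⁴ W.
From T_eq⁴ = L(1−A)/(16πσd²): d = √[L(1−A)/(16πσT_eq⁴)].
d = √[5.36×10²⁴ × 0.39 / (16π × 5.67×10⁻⁸ × (289)⁴)] = 1.03×10¹⁰ m = 0.0685 AU.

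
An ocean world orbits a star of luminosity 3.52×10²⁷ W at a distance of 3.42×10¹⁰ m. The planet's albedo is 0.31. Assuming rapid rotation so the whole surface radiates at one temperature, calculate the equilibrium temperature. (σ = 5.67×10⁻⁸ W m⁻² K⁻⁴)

Flux: S = L/(4πd²) = 3.52×10²⁷/(4π×(3.42×10¹⁰)²) = 2.39×10⁵ W m⁻².
Energy balance: absorbed = emitted ⇒ πR²·S(1−A) = 4πR²·σT_eq⁴, so T_eq⁴ = S(1−A)/(4σ).
T_eq = [2.39×10⁵ × 0.69 / (4 × 5.67×10⁻⁸)]^(1/4) = (7.29×10¹¹)^(1/4) = 924 K.

T_eq ≈ 924 K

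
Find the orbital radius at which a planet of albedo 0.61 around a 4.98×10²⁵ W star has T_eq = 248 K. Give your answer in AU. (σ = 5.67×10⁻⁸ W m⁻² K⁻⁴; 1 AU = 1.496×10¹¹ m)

d ≈ 0.284 AU

From T_eq⁴ = L(1−A)/(16πσd²): d = √[L(1−A)/(16πσT_eq⁴)].
d = √[4.98×10²⁵ × 0.39 / (16π × 5.67×10⁻⁸ × (248)⁴)] = 4.24×10¹⁰ m = 0.284 AU.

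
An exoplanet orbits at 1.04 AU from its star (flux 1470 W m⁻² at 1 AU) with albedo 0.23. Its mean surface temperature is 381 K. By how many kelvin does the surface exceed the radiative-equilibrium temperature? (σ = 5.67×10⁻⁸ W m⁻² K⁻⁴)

S = 1470/1.04² = 1359 W m⁻².
T_eq = [S(1−A)/(4σ)]^(1/4) = [1359×0.77/(4×5.67×10⁻⁸)]^(1/4) = 260.6 K.
ΔT = T_surf − T_eq = 381 − 260.6.

ΔT ≈ 120.4 K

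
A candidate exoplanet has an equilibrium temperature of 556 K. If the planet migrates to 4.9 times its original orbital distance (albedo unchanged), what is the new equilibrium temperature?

T_eq ≈ 251 K

T_eq ∝ L^(1/4) · d^(−1/2).
T′ = 556 / 4.9^(1/2) = 251 K.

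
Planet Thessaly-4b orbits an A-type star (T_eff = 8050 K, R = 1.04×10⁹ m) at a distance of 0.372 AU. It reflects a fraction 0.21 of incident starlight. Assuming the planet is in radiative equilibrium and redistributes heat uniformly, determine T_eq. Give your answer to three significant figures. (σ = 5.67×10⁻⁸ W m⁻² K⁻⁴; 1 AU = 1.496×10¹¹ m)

T_eq ≈ 734 K

d = 0.372 AU = 5.57×10¹⁰ m.
L = 4πR_⋆²σT_⋆⁴ = 4π(1.04×10⁹)² × 5.67×10⁻⁸ × (8050)⁴ = 3.24×10²⁷ W.
S = L/(4πd²) = 8.32×10⁴ W m⁻².
Energy balance: absorbed = emitted ⇒ πR²·S(1−A) = 4πR²·σT_eq⁴, so T_eq⁴ = S(1−A)/(4σ).
T_eq = [8.32×10⁴ × 0.79 / (4 × 5.67×10⁻⁸)]^(1/4) = (2.90×10¹¹)^(1/4) = 734 K.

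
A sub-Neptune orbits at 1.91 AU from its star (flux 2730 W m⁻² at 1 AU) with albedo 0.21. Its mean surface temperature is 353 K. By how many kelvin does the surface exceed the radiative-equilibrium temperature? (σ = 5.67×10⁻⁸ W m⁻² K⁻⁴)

ΔT ≈ 127.0 K

S = 2730/1.91² = 748.3 W m⁻².
T_eq = [S(1−A)/(4σ)]^(1/4) = [748.3×0.79/(4×5.67×10⁻⁸)]^(1/4) = 226.0 K.
ΔT = T_surf − T_eq = 353 − 226.0.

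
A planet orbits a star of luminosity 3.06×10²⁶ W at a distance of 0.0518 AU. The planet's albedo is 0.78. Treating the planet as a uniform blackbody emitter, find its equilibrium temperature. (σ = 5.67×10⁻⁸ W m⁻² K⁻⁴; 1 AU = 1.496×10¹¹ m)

T_eq ≈ 792 K

d = 0.0518 AU = 7.75×10⁹ m.
Flux: S = L/(4πd²) = 3.06×10²⁶/(4π×(7.75×10⁹)²) = 4.05×10⁵ W m⁻².
Energy balance: absorbed = emitted ⇒ πR²·S(1−A) = 4πR²·σT_eq⁴, so T_eq⁴ = S(1−A)/(4σ).
T_eq = [4.05×10⁵ × 0.22 / (4 × 5.67×10⁻⁸)]^(1/4) = (3.93×10¹¹)^(1/4) = 792 K.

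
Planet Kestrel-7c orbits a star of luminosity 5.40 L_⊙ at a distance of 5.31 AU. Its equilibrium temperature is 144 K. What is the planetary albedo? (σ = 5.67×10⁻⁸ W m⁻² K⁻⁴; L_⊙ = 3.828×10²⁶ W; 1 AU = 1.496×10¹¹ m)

A ≈ 0.63

d = 5.31 AU = 7.94×10¹¹ m.
L = 5.40 × 3.828×10²⁶ = 2.07×10²⁷ W.
Flux: S = L/(4πd²) = 2.07×10²⁷/(4π×(7.94×10¹¹)²) = 261 W m⁻².
From T_eq⁴ = S(1−A)/(4σ): 1−A = 4σT_eq⁴/S.
1−A = 4 × 5.67×10⁻⁸ × (144)⁴ / 261 = 0.374.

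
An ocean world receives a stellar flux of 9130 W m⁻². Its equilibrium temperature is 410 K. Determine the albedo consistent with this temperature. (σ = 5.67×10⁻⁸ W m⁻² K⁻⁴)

A ≈ 0.30

From T_eq⁴ = S(1−A)/(4σ): 1−A = 4σT_eq⁴/S.
1−A = 4 × 5.67×10⁻⁸ × (410)⁴ / 9130 = 0.702.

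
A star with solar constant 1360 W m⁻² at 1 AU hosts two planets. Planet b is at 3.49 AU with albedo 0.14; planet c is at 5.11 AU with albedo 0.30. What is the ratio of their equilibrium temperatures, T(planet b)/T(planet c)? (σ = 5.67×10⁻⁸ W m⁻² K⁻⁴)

T₁/T₂ ≈ 1.274

T_eq = [S₀(1−A)/(4σd²)]^(1/4), so T ∝ (1−A)^(1/4) / √d.
T₁ = [1360×0.86/(4×5.67×10⁻⁸×3.49²)]^(1/4) = 143.45 K.
T₂ = [1360×0.70/(4×5.67×10⁻⁸×5.11²)]^(1/4) = 112.60 K.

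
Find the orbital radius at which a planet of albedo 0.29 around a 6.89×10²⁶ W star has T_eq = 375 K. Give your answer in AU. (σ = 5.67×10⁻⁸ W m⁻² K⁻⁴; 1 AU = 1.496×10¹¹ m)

From T_eq⁴ = L(1−A)/(16πσd²): d = √[L(1−A)/(16πσT_eq⁴)].
d = √[6.89×10²⁶ × 0.71 / (16π × 5.67×10⁻⁸ × (375)⁴)] = 9.32×10¹⁰ m = 0.623 AU.

d ≈ 0.623 AU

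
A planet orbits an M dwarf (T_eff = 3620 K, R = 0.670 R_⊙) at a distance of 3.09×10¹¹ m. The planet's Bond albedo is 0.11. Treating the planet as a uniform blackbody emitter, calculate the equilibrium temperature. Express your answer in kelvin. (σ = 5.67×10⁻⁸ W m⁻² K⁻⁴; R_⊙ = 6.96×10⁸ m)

R_⋆ = 0.670 × 6.96×10⁸ = 4.66×10⁸ m.
L = 4πR_⋆²σT_⋆⁴ = 4π(4.66×10⁸)² × 5.67×10⁻⁸ × (3620)⁴ = 2.66×10²⁵ W.
S = L/(4πd²) = 22.2 W m⁻².
Energy balance: absorbed = emitted ⇒ πR²·S(1−A) = 4πR²·σT_eq⁴, so T_eq⁴ = S(1−A)/(4σ).
T_eq = [22.2 × 0.89 / (4 × 5.67×10⁻⁸)]^(1/4) = (8.70×10⁷)^(1/4) = 96.6 K.

T_eq ≈ 96.6 K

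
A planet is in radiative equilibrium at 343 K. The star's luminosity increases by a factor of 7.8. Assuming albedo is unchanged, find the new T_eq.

T_eq ∝ L^(1/4) · d^(−1/2).
T′ = 343 × 7.8^(1/4) = 573 K.

T_eq ≈ 573 K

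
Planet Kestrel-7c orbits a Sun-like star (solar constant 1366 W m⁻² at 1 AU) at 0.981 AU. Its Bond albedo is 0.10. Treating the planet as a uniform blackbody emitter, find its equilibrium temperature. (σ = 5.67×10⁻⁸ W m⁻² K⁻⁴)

Flux at 0.981 AU: S = 1366/0.981² = 1420 W m⁻².
Energy balance: absorbed = emitted ⇒ πR²·S(1−A) = 4πR²·σT_eq⁴, so T_eq⁴ = S(1−A)/(4σ).
T_eq = [1420 × 0.90 / (4 × 5.67×10⁻⁸)]^(1/4) = (5.63×10⁹)^(1/4) = 274 K.

T_eq ≈ 274 K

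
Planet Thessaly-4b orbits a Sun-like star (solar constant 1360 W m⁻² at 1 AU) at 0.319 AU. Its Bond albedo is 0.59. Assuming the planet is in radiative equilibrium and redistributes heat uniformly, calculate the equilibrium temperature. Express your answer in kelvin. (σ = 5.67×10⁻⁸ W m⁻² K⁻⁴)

T_eq ≈ 394 K

Flux at 0.319 AU: S = 1360/0.319² = 1.34×10⁴ W m⁻².
Energy balance: absorbed = emitted ⇒ πR²·S(1−A) = 4πR²·σT_eq⁴, so T_eq⁴ = S(1−A)/(4σ).
T_eq = [1.34×10⁴ × 0.41 / (4 × 5.67×10⁻⁸)]^(1/4) = (2.42×10¹⁰)^(1/4) = 394 K.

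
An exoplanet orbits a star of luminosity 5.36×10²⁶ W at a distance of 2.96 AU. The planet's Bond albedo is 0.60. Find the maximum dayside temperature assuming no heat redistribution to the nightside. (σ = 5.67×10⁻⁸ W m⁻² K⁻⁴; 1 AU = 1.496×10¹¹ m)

T_ss ≈ 198 K

d = 2.96 AU = 4.43×10¹¹ m.
Flux: S = L/(4πd²) = 5.36×10²⁶/(4π×(4.43×10¹¹)²) = 218 W m⁻².
With no redistribution each surface element balances locally: S(1−A) = σT⁴.
T = [218 × 0.40 / 5.67×10⁻⁸]^(1/4) = (1.53×10⁹)^(1/4) = 198 K.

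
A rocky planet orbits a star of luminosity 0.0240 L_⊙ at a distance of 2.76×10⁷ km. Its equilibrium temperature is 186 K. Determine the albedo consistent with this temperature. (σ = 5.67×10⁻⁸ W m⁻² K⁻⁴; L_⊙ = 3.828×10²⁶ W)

d = 2.76×10⁷ km = 2.76×10¹⁰ m.
L = 0.0240 × 3.828×10²⁶ = 9.19×10²⁴ W.
Flux: S = L/(4πd²) = 9.19×10²⁴/(4π×(2.76×10¹⁰)²) = 960 W m⁻².
From T_eq⁴ = S(1−A)/(4σ): 1−A = 4σT_eq⁴/S.
1−A = 4 × 5.67×10⁻⁸ × (186)⁴ / 960 = 0.283.

A ≈ 0.72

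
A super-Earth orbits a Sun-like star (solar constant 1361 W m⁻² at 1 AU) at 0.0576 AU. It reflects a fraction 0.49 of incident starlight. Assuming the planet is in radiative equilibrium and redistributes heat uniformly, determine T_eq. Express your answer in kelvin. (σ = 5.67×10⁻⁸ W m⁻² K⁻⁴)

Flux at 0.0576 AU: S = 1361/0.0576² = 4.10×10⁵ W m⁻².
Energy balance: absorbed = emitted ⇒ πR²·S(1−A) = 4πR²·σT_eq⁴, so T_eq⁴ = S(1−A)/(4σ).
T_eq = [4.10×10⁵ × 0.51 / (4 × 5.67×10⁻⁸)]^(1/4) = (9.22×10¹¹)^(1/4) = 980 K.

T_eq ≈ 980 K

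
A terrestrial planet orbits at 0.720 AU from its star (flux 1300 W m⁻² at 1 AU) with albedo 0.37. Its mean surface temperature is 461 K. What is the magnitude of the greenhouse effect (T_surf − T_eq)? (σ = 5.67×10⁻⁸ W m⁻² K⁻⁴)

ΔT ≈ 172.1 K

S = 1300/0.720² = 2508 W m⁻².
T_eq = [S(1−A)/(4σ)]^(1/4) = [2508×0.63/(4×5.67×10⁻⁸)]^(1/4) = 288.9 K.
ΔT = T_surf − T_eq = 461 − 288.9.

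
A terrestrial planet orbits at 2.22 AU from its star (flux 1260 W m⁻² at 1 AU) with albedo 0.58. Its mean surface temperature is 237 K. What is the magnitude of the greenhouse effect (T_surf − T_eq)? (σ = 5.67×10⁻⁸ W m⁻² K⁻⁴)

S = 1260/2.22² = 255.7 W m⁻².
T_eq = [S(1−A)/(4σ)]^(1/4) = [255.7×0.42/(4×5.67×10⁻⁸)]^(1/4) = 147.5 K.
ΔT = T_surf − T_eq = 237 − 147.5.

ΔT ≈ 89.5 K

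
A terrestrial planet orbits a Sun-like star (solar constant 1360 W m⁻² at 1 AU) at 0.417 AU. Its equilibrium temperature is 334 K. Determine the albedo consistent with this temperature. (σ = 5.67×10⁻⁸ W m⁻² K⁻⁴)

A ≈ 0.64

Flux at 0.417 AU: S = 1360/0.417² = 7820 W m⁻².
From T_eq⁴ = S(1−A)/(4σ): 1−A = 4σT_eq⁴/S.
1−A = 4 × 5.67×10⁻⁸ × (334)⁴ / 7820 = 0.361.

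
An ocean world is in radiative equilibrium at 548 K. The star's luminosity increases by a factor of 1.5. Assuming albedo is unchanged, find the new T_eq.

T_eq ≈ 606 K

T_eq ∝ L^(1/4) · d^(−1/2).
T′ = 548 × 1.5^(1/4) = 606 K.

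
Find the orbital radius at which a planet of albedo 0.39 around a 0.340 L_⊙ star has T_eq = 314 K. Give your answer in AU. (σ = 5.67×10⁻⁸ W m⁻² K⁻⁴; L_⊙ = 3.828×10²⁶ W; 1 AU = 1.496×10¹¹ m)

d ≈ 0.358 AU

L = 0.340 × 3.828×10²⁶ = 1.30×10²⁶ W.
From T_eq⁴ = L(1−A)/(16πσd²): d = √[L(1−A)/(16πσT_eq⁴)].
d = √[1.30×10²⁶ × 0.61 / (16π × 5.67×10⁻⁸ × (314)⁴)] = 5.35×10¹⁰ m = 0.358 AU.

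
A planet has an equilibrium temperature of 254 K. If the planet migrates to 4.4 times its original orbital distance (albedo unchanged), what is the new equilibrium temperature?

T_eq ≈ 121 K

T_eq ∝ L^(1/4) · d^(−1/2).
T′ = 254 / 4.4^(1/2) = 121 K.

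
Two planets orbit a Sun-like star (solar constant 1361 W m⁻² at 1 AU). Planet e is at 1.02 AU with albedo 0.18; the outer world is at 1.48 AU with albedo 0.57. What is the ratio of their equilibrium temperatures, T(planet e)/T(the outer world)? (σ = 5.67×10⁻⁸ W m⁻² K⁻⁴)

T₁/T₂ ≈ 1.416

T_eq = [S₀(1−A)/(4σd²)]^(1/4), so T ∝ (1−A)^(1/4) / √d.
T₁ = [1361×0.82/(4×5.67×10⁻⁸×1.02²)]^(1/4) = 262.24 K.
T₂ = [1361×0.43/(4×5.67×10⁻⁸×1.48²)]^(1/4) = 185.26 K.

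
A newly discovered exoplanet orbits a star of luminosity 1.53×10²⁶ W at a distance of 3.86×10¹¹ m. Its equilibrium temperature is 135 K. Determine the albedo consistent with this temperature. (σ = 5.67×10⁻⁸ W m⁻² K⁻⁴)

Flux: S = L/(4πd²) = 1.53×10²⁶/(4π×(3.86×10¹¹)²) = 81.7 W m⁻².
From T_eq⁴ = S(1−A)/(4σ): 1−A = 4σT_eq⁴/S.
1−A = 4 × 5.67×10⁻⁸ × (135)⁴ / 81.7 = 0.922.

A ≈ 0.08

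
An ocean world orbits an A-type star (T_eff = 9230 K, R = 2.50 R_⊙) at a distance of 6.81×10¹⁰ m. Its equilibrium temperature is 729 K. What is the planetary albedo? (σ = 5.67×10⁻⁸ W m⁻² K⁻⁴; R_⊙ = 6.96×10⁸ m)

A ≈ 0.76

R_⋆ = 2.50 × 6.96×10⁸ = 1.74×10⁹ m.
L = 4πR_⋆²σT_⋆⁴ = 4π(1.74×10⁹)² × 5.67×10⁻⁸ × (9230)⁴ = 1.57×10²⁸ W.
S = L/(4πd²) = 2.69×10⁵ W m⁻².
From T_eq⁴ = S(1−A)/(4σ): 1−A = 4σT_eq⁴/S.
1−A = 4 × 5.67×10⁻⁸ × (729)⁴ / 2.69×10⁵ = 0.238.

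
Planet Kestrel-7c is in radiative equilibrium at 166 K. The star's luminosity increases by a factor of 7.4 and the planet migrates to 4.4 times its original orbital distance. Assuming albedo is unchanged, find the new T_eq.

T_eq ≈ 131 K

T_eq ∝ L^(1/4) · d^(−1/2).
T′ = 166 × 7.4^(1/4) / 4.4^(1/2) = 131 K.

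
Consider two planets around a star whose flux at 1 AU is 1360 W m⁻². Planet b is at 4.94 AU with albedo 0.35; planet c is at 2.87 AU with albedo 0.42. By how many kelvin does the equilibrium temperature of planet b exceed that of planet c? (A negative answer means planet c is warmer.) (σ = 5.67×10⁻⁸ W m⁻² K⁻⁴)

T_eq = [S₀(1−A)/(4σd²)]^(1/4), so T ∝ (1−A)^(1/4) / √d.
T₁ = [1360×0.65/(4×5.67×10⁻⁸×4.94²)]^(1/4) = 112.42 K.
T₂ = [1360×0.58/(4×5.67×10⁻⁸×2.87²)]^(1/4) = 143.35 K.

ΔT ≈ -30.9 K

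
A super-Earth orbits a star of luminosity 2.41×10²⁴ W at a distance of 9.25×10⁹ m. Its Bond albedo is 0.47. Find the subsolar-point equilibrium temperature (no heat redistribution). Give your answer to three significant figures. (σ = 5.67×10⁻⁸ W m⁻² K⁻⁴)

T_ss ≈ 380 K

Flux: S = L/(4πd²) = 2.41×10²⁴/(4π×(9.25×10⁹)²) = 2240 W m⁻².
At the subsolar point the surface absorbs S(1−A) and emits σT⁴ per unit area — no factor of 4, since only the local patch is in balance.
T = [2240 × 0.53 / 5.67×10⁻⁸]^(1/4) = (2.10×10¹⁰)^(1/4) = 380 K.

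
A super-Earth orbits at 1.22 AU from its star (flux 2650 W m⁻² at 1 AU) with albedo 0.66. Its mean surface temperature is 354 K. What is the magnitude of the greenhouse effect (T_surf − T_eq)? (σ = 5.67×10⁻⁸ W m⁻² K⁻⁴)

S = 2650/1.22² = 1780 W m⁻².
T_eq = [S(1−A)/(4σ)]^(1/4) = [1780×0.34/(4×5.67×10⁻⁸)]^(1/4) = 227.3 K.
ΔT = T_surf − T_eq = 354 − 227.3.

ΔT ≈ 126.7 K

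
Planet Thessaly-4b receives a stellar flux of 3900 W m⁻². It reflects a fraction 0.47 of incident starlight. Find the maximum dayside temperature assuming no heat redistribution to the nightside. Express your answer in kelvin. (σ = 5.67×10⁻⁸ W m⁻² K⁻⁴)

T_ss ≈ 437 K

With no redistribution each surface element balances locally: S(1−A) = σT⁴.
T = [3900 × 0.53 / 5.67×10⁻⁸]^(1/4) = (3.65×10¹⁰)^(1/4) = 437 K.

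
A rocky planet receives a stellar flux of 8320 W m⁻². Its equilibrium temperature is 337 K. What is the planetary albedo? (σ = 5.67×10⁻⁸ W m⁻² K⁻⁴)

From T_eq⁴ = S(1−A)/(4σ): 1−A = 4σT_eq⁴/S.
1−A = 4 × 5.67×10⁻⁸ × (337)⁴ / 8320 = 0.352.

A ≈ 0.65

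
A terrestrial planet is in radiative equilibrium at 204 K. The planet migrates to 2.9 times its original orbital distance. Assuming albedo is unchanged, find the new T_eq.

T_eq ≈ 120 K

T_eq ∝ L^(1/4) · d^(−1/2).
T′ = 204 / 2.9^(1/2) = 120 K.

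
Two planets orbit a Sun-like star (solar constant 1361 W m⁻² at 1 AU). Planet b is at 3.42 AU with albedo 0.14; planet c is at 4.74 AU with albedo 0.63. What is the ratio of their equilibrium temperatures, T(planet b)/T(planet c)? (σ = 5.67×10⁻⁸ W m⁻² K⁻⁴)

T_eq = [S₀(1−A)/(4σd²)]^(1/4), so T ∝ (1−A)^(1/4) / √d.
T₁ = [1361×0.86/(4×5.67×10⁻⁸×3.42²)]^(1/4) = 144.93 K.
T₂ = [1361×0.37/(4×5.67×10⁻⁸×4.74²)]^(1/4) = 99.70 K.

T₁/T₂ ≈ 1.454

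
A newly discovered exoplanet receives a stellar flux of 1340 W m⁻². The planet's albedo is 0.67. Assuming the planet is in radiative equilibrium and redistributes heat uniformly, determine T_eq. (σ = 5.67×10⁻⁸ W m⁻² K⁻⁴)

T_eq ≈ 210 K

Energy balance: absorbed = emitted ⇒ πR²·S(1−A) = 4πR²·σT_eq⁴, so T_eq⁴ = S(1−A)/(4σ).
T_eq = [1340 × 0.33 / (4 × 5.67×10⁻⁸)]^(1/4) = (1.95×10⁹)^(1/4) = 210 K.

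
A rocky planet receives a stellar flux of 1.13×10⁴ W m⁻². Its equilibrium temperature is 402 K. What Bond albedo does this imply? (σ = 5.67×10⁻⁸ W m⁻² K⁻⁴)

From T_eq⁴ = S(1−A)/(4σ): 1−A = 4σT_eq⁴/S.
1−A = 4 × 5.67×10⁻⁸ × (402)⁴ / 1.13×10⁴ = 0.524.

A ≈ 0.48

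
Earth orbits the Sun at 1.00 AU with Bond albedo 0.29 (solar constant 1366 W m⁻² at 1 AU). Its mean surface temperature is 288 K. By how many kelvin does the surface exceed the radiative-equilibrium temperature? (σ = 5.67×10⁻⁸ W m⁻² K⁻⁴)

S = 1366/1.00² = 1366 W m⁻².
T_eq = [S(1−A)/(4σ)]^(1/4) = [1366×0.71/(4×5.67×10⁻⁸)]^(1/4) = 255.7 K.
ΔT = T_surf − T_eq = 288 − 255.7.

ΔT ≈ 32.3 K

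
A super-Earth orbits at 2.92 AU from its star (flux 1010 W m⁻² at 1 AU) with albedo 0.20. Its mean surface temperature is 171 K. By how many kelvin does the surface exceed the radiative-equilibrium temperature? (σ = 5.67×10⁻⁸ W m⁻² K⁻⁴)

ΔT ≈ 28.0 K

S = 1010/2.92² = 118.5 W m⁻².
T_eq = [S(1−A)/(4σ)]^(1/4) = [118.5×0.80/(4×5.67×10⁻⁸)]^(1/4) = 143.0 K.
ΔT = T_surf − T_eq = 171 − 143.0.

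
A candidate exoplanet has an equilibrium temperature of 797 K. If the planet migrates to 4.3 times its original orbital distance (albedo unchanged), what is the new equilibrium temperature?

T_eq ≈ 384 K

T_eq ∝ L^(1/4) · d^(−1/2).
T′ = 797 / 4.3^(1/2) = 384 K.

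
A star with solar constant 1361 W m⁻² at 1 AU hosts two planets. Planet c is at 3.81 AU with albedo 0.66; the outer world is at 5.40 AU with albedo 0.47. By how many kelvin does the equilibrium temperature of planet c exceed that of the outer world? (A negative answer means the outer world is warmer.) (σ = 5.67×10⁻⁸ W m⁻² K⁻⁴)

ΔT ≈ 6.7 K

T_eq = [S₀(1−A)/(4σd²)]^(1/4), so T ∝ (1−A)^(1/4) / √d.
T₁ = [1361×0.34/(4×5.67×10⁻⁸×3.81²)]^(1/4) = 108.88 K.
T₂ = [1361×0.53/(4×5.67×10⁻⁸×5.40²)]^(1/4) = 102.19 K.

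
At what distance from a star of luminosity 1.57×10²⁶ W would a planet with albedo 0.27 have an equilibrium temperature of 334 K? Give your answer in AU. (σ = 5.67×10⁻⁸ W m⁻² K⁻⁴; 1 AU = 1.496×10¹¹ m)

d ≈ 0.380 AU

From T_eq⁴ = L(1−A)/(16πσd²): d = √[L(1−A)/(16πσT_eq⁴)].
d = √[1.57×10²⁶ × 0.73 / (16π × 5.67×10⁻⁸ × (334)⁴)] = 5.68×10¹⁰ m = 0.380 AU.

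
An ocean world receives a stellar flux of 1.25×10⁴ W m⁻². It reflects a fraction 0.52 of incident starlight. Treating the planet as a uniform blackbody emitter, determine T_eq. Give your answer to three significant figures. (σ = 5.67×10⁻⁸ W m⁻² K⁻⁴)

T_eq ≈ 403 K

Energy balance: absorbed = emitted ⇒ πR²·S(1−A) = 4πR²·σT_eq⁴, so T_eq⁴ = S(1−A)/(4σ).
T_eq = [1.25×10⁴ × 0.48 / (4 × 5.67×10⁻⁸)]^(1/4) = (2.65×10¹⁰)^(1/4) = 403 K.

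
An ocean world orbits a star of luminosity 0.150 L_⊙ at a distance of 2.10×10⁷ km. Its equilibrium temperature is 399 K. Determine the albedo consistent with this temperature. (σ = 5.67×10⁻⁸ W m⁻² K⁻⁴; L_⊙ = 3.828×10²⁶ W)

A ≈ 0.45

d = 2.10×10⁷ km = 2.10×10¹⁰ m.
L = 0.150 × 3.828×10²⁶ = 5.74×10²⁵ W.
Flux: S = L/(4πd²) = 5.74×10²⁵/(4π×(2.10×10¹⁰)²) = 1.04×10⁴ W m⁻².
From T_eq⁴ = S(1−A)/(4σ): 1−A = 4σT_eq⁴/S.
1−A = 4 × 5.67×10⁻⁸ × (399)⁴ / 1.04×10⁴ = 0.555.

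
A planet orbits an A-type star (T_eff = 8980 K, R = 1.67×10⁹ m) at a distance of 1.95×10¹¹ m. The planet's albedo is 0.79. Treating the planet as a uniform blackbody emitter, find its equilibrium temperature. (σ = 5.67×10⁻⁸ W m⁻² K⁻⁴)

T_eq ≈ 398 K

L = 4πR_⋆²σT_⋆⁴ = 4π(1.67×10⁹)² × 5.67×10⁻⁸ × (8980)⁴ = 1.29×10²⁸ W.
S = L/(4πd²) = 2.70×10⁴ W m⁻².
Energy balance: absorbed = emitted ⇒ πR²·S(1−A) = 4πR²·σT_eq⁴, so T_eq⁴ = S(1−A)/(4σ).
T_eq = [2.70×10⁴ × 0.21 / (4 × 5.67×10⁻⁸)]^(1/4) = (2.50×10¹⁰)^(1/4) = 398 K.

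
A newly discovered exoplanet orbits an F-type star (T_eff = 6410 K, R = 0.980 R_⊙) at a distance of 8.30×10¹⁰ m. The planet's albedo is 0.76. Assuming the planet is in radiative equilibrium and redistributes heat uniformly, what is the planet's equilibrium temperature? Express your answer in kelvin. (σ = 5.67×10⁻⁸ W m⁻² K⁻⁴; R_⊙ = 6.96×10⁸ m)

T_eq ≈ 288 K

R_⋆ = 0.980 × 6.96×10⁸ = 6.82×10⁸ m.
L = 4πR_⋆²σT_⋆⁴ = 4π(6.82×10⁸)² × 5.67×10⁻⁸ × (6410)⁴ = 5.60×10²⁶ W.
S = L/(4πd²) = 6460 W m⁻².
Energy balance: absorbed = emitted ⇒ πR²·S(1−A) = 4πR²·σT_eq⁴, so T_eq⁴ = S(1−A)/(4σ).
T_eq = [6460 × 0.24 / (4 × 5.67×10⁻⁸)]^(1/4) = (6.84×10⁹)^(1/4) = 288 K.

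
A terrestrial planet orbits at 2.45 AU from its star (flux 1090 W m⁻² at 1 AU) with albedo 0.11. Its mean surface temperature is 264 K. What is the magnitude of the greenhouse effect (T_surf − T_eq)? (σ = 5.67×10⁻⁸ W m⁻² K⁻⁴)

S = 1090/2.45² = 181.6 W m⁻².
T_eq = [S(1−A)/(4σ)]^(1/4) = [181.6×0.89/(4×5.67×10⁻⁸)]^(1/4) = 163.4 K.
ΔT = T_surf − T_eq = 264 − 163.4.

ΔT ≈ 100.6 K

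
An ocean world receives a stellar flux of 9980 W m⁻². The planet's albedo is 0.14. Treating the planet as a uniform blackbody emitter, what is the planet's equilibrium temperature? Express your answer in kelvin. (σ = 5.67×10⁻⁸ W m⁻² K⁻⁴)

Energy balance: absorbed = emitted ⇒ πR²·S(1−A) = 4πR²·σT_eq⁴, so T_eq⁴ = S(1−A)/(4σ).
T_eq = [9980 × 0.86 / (4 × 5.67×10⁻⁸)]^(1/4) = (3.78×10¹⁰)^(1/4) = 441 K.

T_eq ≈ 441 K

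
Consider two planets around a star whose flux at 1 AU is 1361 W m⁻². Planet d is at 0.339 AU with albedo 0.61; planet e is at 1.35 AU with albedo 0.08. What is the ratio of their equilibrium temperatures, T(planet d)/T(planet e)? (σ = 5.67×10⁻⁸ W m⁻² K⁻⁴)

T_eq = [S₀(1−A)/(4σd²)]^(1/4), so T ∝ (1−A)^(1/4) / √d.
T₁ = [1361×0.39/(4×5.67×10⁻⁸×0.339²)]^(1/4) = 377.76 K.
T₂ = [1361×0.92/(4×5.67×10⁻⁸×1.35²)]^(1/4) = 234.60 K.

T₁/T₂ ≈ 1.610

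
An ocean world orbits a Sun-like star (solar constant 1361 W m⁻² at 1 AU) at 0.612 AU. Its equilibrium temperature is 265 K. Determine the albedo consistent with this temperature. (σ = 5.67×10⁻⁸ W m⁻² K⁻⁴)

A ≈ 0.69

Flux at 0.612 AU: S = 1361/0.612² = 3630 W m⁻².
From T_eq⁴ = S(1−A)/(4σ): 1−A = 4σT_eq⁴/S.
1−A = 4 × 5.67×10⁻⁸ × (265)⁴ / 3630 = 0.308.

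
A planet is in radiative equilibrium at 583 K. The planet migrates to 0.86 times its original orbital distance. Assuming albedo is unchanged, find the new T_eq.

T_eq ∝ L^(1/4) · d^(−1/2).
T′ = 583 / 0.86^(1/2) = 629 K.

T_eq ≈ 629 K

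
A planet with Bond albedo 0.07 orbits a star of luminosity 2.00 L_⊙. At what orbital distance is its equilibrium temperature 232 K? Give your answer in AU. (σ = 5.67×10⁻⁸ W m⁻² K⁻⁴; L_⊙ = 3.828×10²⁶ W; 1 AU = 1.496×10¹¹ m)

d ≈ 1.96 AU

L = 2.00 × 3.828×10²⁶ = 7.66×10²⁶ W.
From T_eq⁴ = L(1−A)/(16πσd²): d = √[L(1−A)/(16πσT_eq⁴)].
d = √[7.66×10²⁶ × 0.93 / (16π × 5.67×10⁻⁸ × (232)⁴)] = 2.94×10¹¹ m = 1.96 AU.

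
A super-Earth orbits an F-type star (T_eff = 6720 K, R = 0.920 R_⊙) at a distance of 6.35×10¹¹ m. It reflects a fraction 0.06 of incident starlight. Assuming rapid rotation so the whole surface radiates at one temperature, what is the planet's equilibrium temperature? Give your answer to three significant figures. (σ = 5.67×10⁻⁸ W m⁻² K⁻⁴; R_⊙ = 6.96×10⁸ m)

T_eq ≈ 149 K

R_⋆ = 0.920 × 6.96×10⁸ = 6.40×10⁸ m.
L = 4πR_⋆²σT_⋆⁴ = 4π(6.40×10⁸)² × 5.67×10⁻⁸ × (6720)⁴ = 5.96×10²⁶ W.
S = L/(4πd²) = 118 W m⁻².
Energy balance: absorbed = emitted ⇒ πR²·S(1−A) = 4πR²·σT_eq⁴, so T_eq⁴ = S(1−A)/(4σ).
T_eq = [118 × 0.94 / (4 × 5.67×10⁻⁸)]^(1/4) = (4.87×10⁸)^(1/4) = 149 K.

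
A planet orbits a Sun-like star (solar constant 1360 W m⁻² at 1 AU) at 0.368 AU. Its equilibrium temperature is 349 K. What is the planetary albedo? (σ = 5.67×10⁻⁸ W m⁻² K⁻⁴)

Flux at 0.368 AU: S = 1360/0.368² = 1.00×10⁴ W m⁻².
From T_eq⁴ = S(1−A)/(4σ): 1−A = 4σT_eq⁴/S.
1−A = 4 × 5.67×10⁻⁸ × (349)⁴ / 1.00×10⁴ = 0.335.

A ≈ 0.66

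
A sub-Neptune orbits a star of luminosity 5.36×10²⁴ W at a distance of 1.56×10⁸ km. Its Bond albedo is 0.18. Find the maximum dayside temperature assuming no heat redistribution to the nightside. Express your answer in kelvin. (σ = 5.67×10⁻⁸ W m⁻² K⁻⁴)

T_ss ≈ 126 K

d = 1.56×10⁸ km = 1.56×10¹¹ m.
Flux: S = L/(4πd²) = 5.36×10²⁴/(4π×(1.56×10¹¹)²) = 17.5 W m⁻².
With no redistribution each surface element balances locally: S(1−A) = σT⁴.
T = [17.5 × 0.82 / 5.67×10⁻⁸]^(1/4) = (2.53×10⁸)^(1/4) = 126 K.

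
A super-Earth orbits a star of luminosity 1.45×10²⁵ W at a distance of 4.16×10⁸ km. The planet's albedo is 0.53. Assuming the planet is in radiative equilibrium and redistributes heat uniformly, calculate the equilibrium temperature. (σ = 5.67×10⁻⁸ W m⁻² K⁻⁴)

d = 4.16×10⁸ km = 4.16×10¹¹ m.
Flux: S = L/(4πd²) = 1.45×10²⁵/(4π×(4.16×10¹¹)²) = 6.67 W m⁻².
Energy balance: absorbed = emitted ⇒ πR²·S(1−A) = 4πR²·σT_eq⁴, so T_eq⁴ = S(1−A)/(4σ).
T_eq = [6.67 × 0.47 / (4 × 5.67×10⁻⁸)]^(1/4) = (1.38×10⁷)^(1/4) = 61.0 K.

T_eq ≈ 61.0 K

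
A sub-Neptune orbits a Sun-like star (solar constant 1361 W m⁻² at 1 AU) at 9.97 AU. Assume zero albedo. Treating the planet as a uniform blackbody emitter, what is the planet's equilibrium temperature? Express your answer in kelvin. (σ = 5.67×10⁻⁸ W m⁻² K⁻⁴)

Flux at 9.97 AU: S = 1361/9.97² = 13.7 W m⁻².
Energy balance: absorbed = emitted ⇒ πR²·S(1−A) = 4πR²·σT_eq⁴, so T_eq⁴ = S(1−A)/(4σ).
T_eq = [13.7 × 1.00 / (4 × 5.67×10⁻⁸)]^(1/4) = (6.04×10⁷)^(1/4) = 88.1 K.

T_eq ≈ 88.1 K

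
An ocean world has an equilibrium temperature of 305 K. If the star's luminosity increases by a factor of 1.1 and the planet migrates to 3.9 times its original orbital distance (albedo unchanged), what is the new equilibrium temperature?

T_eq ∝ L^(1/4) · d^(−1/2).
T′ = 305 × 1.1^(1/4) / 3.9^(1/2) = 158 K.

T_eq ≈ 158 K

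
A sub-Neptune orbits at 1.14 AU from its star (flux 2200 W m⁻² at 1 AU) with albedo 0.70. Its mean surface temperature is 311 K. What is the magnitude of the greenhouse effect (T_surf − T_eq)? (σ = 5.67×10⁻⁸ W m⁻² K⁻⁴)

S = 2200/1.14² = 1693 W m⁻².
T_eq = [S(1−A)/(4σ)]^(1/4) = [1693×0.30/(4×5.67×10⁻⁸)]^(1/4) = 217.5 K.
ΔT = T_surf − T_eq = 311 − 217.5.

ΔT ≈ 93.5 K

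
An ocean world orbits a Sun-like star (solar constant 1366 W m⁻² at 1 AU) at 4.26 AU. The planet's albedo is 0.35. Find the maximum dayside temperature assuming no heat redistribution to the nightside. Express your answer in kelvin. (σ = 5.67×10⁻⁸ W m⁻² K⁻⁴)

T_ss ≈ 171 K

Flux at 4.26 AU: S = 1366/4.26² = 75.3 W m⁻².
With no redistribution each surface element balances locally: S(1−A) = σT⁴.
T = [75.3 × 0.65 / 5.67×10⁻⁸]^(1/4) = (8.63×10⁸)^(1/4) = 171 K.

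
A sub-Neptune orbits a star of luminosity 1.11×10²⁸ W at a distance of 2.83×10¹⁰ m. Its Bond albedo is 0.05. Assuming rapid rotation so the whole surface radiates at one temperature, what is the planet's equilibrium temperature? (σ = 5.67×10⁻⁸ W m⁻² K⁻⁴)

T_eq ≈ 1470 K

Flux: S = L/(4πd²) = 1.11×10²⁸/(4π×(2.83×10¹⁰)²) = 1.10×10⁶ W m⁻².
Energy balance: absorbed = emitted ⇒ πR²·S(1−A) = 4πR²·σT_eq⁴, so T_eq⁴ = S(1−A)/(4σ).
T_eq = [1.10×10⁶ × 0.95 / (4 × 5.67×10⁻⁸)]^(1/4) = (4.62×10¹²)^(1/4) = 1470 K.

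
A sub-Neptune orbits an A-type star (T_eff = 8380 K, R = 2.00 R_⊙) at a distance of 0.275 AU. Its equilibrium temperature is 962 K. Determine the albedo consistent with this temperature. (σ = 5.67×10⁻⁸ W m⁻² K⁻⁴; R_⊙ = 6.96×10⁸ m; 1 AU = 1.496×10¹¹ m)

A ≈ 0.39

R_⋆ = 2.00 × 6.96×10⁸ = 1.39×10⁹ m.
d = 0.275 AU = 4.11×10¹⁰ m.
L = 4πR_⋆²σT_⋆⁴ = 4π(1.39×10⁹)² × 5.67×10⁻⁸ × (8380)⁴ = 6.81×10²⁷ W.
S = L/(4πd²) = 3.20×10⁵ W m⁻².
From T_eq⁴ = S(1−A)/(4σ): 1−A = 4σT_eq⁴/S.
1−A = 4 × 5.67×10⁻⁸ × (962)⁴ / 3.20×10⁵ = 0.607.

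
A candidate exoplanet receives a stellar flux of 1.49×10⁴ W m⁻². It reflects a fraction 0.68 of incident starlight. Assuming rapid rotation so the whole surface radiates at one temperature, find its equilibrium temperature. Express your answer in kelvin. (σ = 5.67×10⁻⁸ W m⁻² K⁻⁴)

Energy balance: absorbed = emitted ⇒ πR²·S(1−A) = 4πR²·σT_eq⁴, so T_eq⁴ = S(1−A)/(4σ).
T_eq = [1.49×10⁴ × 0.32 / (4 × 5.67×10⁻⁸)]^(1/4) = (2.10×10¹⁰)^(1/4) = 381 K.

T_eq ≈ 381 K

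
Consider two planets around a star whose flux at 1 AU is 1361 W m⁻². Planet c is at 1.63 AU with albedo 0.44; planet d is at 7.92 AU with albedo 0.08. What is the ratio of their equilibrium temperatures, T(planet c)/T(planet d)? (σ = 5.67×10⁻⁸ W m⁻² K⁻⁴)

T_eq = [S₀(1−A)/(4σd²)]^(1/4), so T ∝ (1−A)^(1/4) / √d.
T₁ = [1361×0.56/(4×5.67×10⁻⁸×1.63²)]^(1/4) = 188.58 K.
T₂ = [1361×0.92/(4×5.67×10⁻⁸×7.92²)]^(1/4) = 96.86 K.

T₁/T₂ ≈ 1.947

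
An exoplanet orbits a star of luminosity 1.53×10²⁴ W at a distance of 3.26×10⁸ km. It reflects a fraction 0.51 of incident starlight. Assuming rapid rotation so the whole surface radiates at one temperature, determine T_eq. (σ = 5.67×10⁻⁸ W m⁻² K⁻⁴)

d = 3.26×10⁸ km = 3.26×10¹¹ m.
Flux: S = L/(4πd²) = 1.53×10²⁴/(4π×(3.26×10¹¹)²) = 1.15 W m⁻².
Energy balance: absorbed = emitted ⇒ πR²·S(1−A) = 4πR²·σT_eq⁴, so T_eq⁴ = S(1−A)/(4σ).
T_eq = [1.15 × 0.49 / (4 × 5.67×10⁻⁸)]^(1/4) = (2.48×10⁶)^(1/4) = 39.7 K.

T_eq ≈ 39.7 K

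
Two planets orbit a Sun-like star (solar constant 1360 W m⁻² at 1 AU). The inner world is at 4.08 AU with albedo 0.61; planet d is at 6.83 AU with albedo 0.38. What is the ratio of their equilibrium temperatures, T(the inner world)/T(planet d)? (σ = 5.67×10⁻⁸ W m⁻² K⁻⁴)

T₁/T₂ ≈ 1.152

T_eq = [S₀(1−A)/(4σd²)]^(1/4), so T ∝ (1−A)^(1/4) / √d.
T₁ = [1360×0.39/(4×5.67×10⁻⁸×4.08²)]^(1/4) = 108.87 K.
T₂ = [1360×0.62/(4×5.67×10⁻⁸×6.83²)]^(1/4) = 94.48 K.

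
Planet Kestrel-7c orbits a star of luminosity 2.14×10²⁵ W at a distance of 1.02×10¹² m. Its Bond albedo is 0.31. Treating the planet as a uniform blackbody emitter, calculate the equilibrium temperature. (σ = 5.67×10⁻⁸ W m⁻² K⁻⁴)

T_eq ≈ 47.2 K

Flux: S = L/(4πd²) = 2.14×10²⁵/(4π×(1.02×10¹²)²) = 1.64 W m⁻².
Energy balance: absorbed = emitted ⇒ πR²·S(1−A) = 4πR²·σT_eq⁴, so T_eq⁴ = S(1−A)/(4σ).
T_eq = [1.64 × 0.69 / (4 × 5.67×10⁻⁸)]^(1/4) = (4.98×10⁶)^(1/4) = 47.2 K.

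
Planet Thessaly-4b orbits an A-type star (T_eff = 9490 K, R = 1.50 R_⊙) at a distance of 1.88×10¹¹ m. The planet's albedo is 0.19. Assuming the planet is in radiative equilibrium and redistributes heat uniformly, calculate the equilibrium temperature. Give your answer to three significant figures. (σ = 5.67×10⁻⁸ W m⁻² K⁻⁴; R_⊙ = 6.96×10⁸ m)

R_⋆ = 1.50 × 6.96×10⁸ = 1.04×10⁹ m.
L = 4πR_⋆²σT_⋆⁴ = 4π(1.04×10⁹)² × 5.67×10⁻⁸ × (9490)⁴ = 6.30×10²⁷ W.
S = L/(4πd²) = 1.42×10⁴ W m⁻².
Energy balance: absorbed = emitted ⇒ πR²·S(1−A) = 4πR²·σT_eq⁴, so T_eq⁴ = S(1−A)/(4σ).
T_eq = [1.42×10⁴ × 0.81 / (4 × 5.67×10⁻⁸)]^(1/4) = (5.06×10¹⁰)^(1/4) = 474 K.

T_eq ≈ 474 K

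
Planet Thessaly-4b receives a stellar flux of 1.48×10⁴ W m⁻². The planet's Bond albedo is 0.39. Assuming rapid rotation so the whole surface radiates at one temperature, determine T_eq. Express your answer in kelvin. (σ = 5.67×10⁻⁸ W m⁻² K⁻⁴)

T_eq ≈ 447 K

Energy balance: absorbed = emitted ⇒ πR²·S(1−A) = 4πR²·σT_eq⁴, so T_eq⁴ = S(1−A)/(4σ).
T_eq = [1.48×10⁴ × 0.61 / (4 × 5.67×10⁻⁸)]^(1/4) = (3.98×10¹⁰)^(1/4) = 447 K.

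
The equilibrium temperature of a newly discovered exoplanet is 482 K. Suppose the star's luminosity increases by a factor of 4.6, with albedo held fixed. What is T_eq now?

T_eq ∝ L^(1/4) · d^(−1/2).
T′ = 482 × 4.6^(1/4) = 706 K.

T_eq ≈ 706 K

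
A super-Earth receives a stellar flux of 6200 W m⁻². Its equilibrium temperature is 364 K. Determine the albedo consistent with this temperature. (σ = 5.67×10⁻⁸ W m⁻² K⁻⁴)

A ≈ 0.36

From T_eq⁴ = S(1−A)/(4σ): 1−A = 4σT_eq⁴/S.
1−A = 4 × 5.67×10⁻⁸ × (364)⁴ / 6200 = 0.642.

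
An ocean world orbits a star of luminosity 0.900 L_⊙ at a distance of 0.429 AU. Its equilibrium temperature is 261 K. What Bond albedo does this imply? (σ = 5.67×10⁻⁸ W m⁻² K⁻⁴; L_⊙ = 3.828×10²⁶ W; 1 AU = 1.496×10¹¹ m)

d = 0.429 AU = 6.42×10¹⁰ m.
L = 0.900 × 3.828×10²⁶ = 3.45×10²⁶ W.
Flux: S = L/(4πd²) = 3.45×10²⁶/(4π×(6.42×10¹⁰)²) = 6660 W m⁻².
From T_eq⁴ = S(1−A)/(4σ): 1−A = 4σT_eq⁴/S.
1−A = 4 × 5.67×10⁻⁸ × (261)⁴ / 6660 = 0.158.

A ≈ 0.84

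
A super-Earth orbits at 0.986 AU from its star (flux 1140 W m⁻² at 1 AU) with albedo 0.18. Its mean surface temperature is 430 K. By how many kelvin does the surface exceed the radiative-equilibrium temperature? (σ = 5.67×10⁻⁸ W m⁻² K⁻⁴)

S = 1140/0.986² = 1173 W m⁻².
T_eq = [S(1−A)/(4σ)]^(1/4) = [1173×0.82/(4×5.67×10⁻⁸)]^(1/4) = 255.2 K.
ΔT = T_surf − T_eq = 430 − 255.2.

ΔT ≈ 174.8 K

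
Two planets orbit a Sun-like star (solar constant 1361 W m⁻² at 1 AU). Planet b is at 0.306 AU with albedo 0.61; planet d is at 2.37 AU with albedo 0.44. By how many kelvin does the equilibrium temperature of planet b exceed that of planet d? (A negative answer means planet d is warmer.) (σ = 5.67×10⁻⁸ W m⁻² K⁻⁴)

T_eq = [S₀(1−A)/(4σd²)]^(1/4), so T ∝ (1−A)^(1/4) / √d.
T₁ = [1361×0.39/(4×5.67×10⁻⁸×0.306²)]^(1/4) = 397.61 K.
T₂ = [1361×0.56/(4×5.67×10⁻⁸×2.37²)]^(1/4) = 156.40 K.

ΔT ≈ 241.2 K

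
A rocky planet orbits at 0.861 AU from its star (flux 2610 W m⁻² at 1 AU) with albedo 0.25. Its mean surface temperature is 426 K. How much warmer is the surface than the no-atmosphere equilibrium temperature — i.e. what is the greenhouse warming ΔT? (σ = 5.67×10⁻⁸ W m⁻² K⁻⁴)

ΔT ≈ 97.5 K

S = 2610/0.861² = 3521 W m⁻².
T_eq = [S(1−A)/(4σ)]^(1/4) = [3521×0.75/(4×5.67×10⁻⁸)]^(1/4) = 328.5 K.
ΔT = T_surf − T_eq = 426 − 328.5.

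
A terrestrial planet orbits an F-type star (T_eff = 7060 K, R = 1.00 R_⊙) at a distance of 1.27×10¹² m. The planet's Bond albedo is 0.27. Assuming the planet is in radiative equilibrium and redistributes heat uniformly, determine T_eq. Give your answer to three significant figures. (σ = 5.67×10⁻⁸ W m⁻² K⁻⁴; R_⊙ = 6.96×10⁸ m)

R_⋆ = 1.00 × 6.96×10⁸ = 6.96×10⁸ m.
L = 4πR_⋆²σT_⋆⁴ = 4π(6.96×10⁸)² × 5.67×10⁻⁸ × (7060)⁴ = 8.57×10²⁶ W.
S = L/(4πd²) = 42.3 W m⁻².
Energy balance: absorbed = emitted ⇒ πR²·S(1−A) = 4πR²·σT_eq⁴, so T_eq⁴ = S(1−A)/(4σ).
T_eq = [42.3 × 0.73 / (4 × 5.67×10⁻⁸)]^(1/4) = (1.36×10⁸)^(1/4) = 108 K.

T_eq ≈ 108 K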